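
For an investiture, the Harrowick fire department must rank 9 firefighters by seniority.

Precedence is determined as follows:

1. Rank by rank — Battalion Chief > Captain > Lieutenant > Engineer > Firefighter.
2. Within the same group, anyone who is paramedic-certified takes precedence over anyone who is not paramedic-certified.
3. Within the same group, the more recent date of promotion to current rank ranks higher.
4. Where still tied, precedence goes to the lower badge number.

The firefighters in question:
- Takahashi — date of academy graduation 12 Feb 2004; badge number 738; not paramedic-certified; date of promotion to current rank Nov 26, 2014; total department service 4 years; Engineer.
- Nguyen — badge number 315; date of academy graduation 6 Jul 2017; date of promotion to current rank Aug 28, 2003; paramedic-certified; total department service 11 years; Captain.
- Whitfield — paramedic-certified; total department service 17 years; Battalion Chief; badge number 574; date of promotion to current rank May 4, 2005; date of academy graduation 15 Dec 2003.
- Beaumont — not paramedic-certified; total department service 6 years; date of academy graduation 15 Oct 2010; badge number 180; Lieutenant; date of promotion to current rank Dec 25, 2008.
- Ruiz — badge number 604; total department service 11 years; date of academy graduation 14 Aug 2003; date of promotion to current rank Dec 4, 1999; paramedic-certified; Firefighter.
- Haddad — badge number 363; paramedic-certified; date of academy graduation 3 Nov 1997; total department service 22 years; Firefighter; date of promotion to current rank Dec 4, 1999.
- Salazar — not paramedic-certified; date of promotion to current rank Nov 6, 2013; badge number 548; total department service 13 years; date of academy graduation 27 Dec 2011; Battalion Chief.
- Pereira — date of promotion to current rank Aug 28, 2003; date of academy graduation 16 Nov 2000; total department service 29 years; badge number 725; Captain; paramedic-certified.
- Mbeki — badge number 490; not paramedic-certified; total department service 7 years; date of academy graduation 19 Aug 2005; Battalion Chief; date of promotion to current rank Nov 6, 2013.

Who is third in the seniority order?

By rank: Whitfield, Mbeki and Salazar (Battalion Chief); then Nguyen and Pereira (Captain); then Beaumont (Lieutenant); then Takahashi (Engineer); then Haddad and Ruiz (Firefighter).
Among Whitfield, Mbeki and Salazar, paramedic-certified before not paramedic-certified: Whitfield (paramedic-certified) before Mbeki and Salazar (not paramedic-certified).
Mbeki and Salazar both have date of promotion to current rank Nov 6, 2013, so the next rule applies.
Among Mbeki and Salazar, by badge number (lower first): Mbeki (490) before Salazar (548).
Nguyen and Pereira are each paramedic-certified, so the next rule applies.
Nguyen and Pereira both have date of promotion to current rank Aug 28, 2003, so the next rule applies.
Among Nguyen and Pereira, by badge number (lower first): Nguyen (315) before Pereira (725).
Haddad and Ruiz are each paramedic-certified, so the next rule applies.
Haddad and Ruiz both have date of promotion to current rank Dec 4, 1999, so the next rule applies.
Among Haddad and Ruiz, by badge number (lower first): Haddad (363) before Ruiz (604).
Order: Whitfield, Mbeki, Salazar, Nguyen, Pereira, Beaumont, Takahashi, Haddad, Ruiz.

Salazar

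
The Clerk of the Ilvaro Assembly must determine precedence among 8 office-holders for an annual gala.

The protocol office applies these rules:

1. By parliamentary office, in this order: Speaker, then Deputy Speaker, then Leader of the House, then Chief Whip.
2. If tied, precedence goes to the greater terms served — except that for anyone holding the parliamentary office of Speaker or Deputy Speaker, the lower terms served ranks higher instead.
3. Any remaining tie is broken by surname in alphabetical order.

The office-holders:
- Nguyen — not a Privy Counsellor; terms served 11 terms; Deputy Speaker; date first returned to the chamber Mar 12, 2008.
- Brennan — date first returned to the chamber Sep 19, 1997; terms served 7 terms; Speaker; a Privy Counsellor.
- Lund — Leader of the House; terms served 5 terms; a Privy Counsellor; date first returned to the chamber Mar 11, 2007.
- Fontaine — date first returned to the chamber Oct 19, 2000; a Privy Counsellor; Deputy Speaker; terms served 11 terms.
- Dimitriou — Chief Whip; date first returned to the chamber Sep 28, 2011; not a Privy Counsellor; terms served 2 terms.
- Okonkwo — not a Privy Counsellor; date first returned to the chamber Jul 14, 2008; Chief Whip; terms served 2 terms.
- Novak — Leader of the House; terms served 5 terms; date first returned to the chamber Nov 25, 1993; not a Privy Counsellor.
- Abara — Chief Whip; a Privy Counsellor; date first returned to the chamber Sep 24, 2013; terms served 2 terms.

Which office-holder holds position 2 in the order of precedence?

Fontaine

By parliamentary office: Brennan (Speaker); then Fontaine and Nguyen (Deputy Speaker); then Lund and Novak (Leader of the House); then Abara, Dimitriou and Okonkwo (Chief Whip).
Fontaine and Nguyen both have terms served 11 terms, so the next rule applies.
Among Fontaine and Nguyen, alphabetically by surname: Fontaine before Nguyen.
Lund and Novak both have terms served 5 terms, so the next rule applies.
Among Lund and Novak, alphabetically by surname: Lund before Novak.
Abara, Dimitriou and Okonkwo all have terms served 2 terms, so the next rule applies.
Among Abara, Dimitriou and Okonkwo, alphabetically by surname: Abara before Dimitriou before Okonkwo.
Order: Brennan, Fontaine, Nguyen, Lund, Novak, Abara, Dimitriou, Okonkwo.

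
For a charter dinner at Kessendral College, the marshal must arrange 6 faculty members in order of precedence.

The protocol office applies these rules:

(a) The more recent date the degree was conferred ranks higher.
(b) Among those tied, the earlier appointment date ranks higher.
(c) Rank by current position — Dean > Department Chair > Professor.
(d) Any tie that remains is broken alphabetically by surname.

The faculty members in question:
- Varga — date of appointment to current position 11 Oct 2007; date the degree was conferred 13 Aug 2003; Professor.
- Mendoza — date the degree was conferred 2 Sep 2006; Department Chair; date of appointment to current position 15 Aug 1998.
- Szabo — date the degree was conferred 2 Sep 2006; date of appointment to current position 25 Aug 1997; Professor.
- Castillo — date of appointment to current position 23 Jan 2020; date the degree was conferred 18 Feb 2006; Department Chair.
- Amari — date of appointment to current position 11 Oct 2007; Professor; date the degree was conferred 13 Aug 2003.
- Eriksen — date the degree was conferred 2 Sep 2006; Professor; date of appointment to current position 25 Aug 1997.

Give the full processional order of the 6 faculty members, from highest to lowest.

By date the degree was conferred (later first): Eriksen, Szabo and Mendoza (each 2 Sep 2006); then Castillo (18 Feb 2006); then Amari and Varga (both 13 Aug 2003).
Among Eriksen, Szabo and Mendoza, by date of appointment to current position (earlier first): Eriksen and Szabo (25 Aug 1997) before Mendoza (15 Aug 1998).
Eriksen and Szabo are each Professor, so the next rule applies.
Among Eriksen and Szabo, alphabetically by surname: Eriksen before Szabo.
Amari and Varga both have date of appointment to current position 11 Oct 2007, so the next rule applies.
Amari and Varga are each Professor, so the next rule applies.
Among Amari and Varga, alphabetically by surname: Amari before Varga.
Full order: Eriksen, Szabo, Mendoza, Castillo, Amari, Varga.

Eriksen, Szabo, Mendoza, Castillo, Amari, Varga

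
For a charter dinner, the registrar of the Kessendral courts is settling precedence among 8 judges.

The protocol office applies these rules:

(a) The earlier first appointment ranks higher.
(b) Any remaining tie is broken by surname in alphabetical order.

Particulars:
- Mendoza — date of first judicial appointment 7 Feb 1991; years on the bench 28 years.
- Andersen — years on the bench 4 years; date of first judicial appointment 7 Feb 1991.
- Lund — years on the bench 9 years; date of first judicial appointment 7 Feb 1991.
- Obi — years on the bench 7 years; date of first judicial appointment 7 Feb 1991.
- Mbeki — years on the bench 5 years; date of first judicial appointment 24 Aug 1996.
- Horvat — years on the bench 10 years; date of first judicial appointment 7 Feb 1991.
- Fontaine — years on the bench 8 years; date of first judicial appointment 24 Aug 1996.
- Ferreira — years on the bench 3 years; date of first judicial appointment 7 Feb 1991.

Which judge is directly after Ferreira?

Horvat

By date of first judicial appointment (earlier first): Andersen, Ferreira, Horvat, Lund, Mendoza and Obi (each 7 Feb 1991); then Fontaine and Mbeki (both 24 Aug 1996).
Among Andersen, Ferreira, Horvat, Lund, Mendoza and Obi, alphabetically by surname: Andersen before Ferreira before Horvat before Lund before Mendoza before Obi.
Among Fontaine and Mbeki, alphabetically by surname: Fontaine before Mbeki.
Order: Andersen, Ferreira, Horvat, Lund, Mendoza, Obi, Fontaine, Mbeki.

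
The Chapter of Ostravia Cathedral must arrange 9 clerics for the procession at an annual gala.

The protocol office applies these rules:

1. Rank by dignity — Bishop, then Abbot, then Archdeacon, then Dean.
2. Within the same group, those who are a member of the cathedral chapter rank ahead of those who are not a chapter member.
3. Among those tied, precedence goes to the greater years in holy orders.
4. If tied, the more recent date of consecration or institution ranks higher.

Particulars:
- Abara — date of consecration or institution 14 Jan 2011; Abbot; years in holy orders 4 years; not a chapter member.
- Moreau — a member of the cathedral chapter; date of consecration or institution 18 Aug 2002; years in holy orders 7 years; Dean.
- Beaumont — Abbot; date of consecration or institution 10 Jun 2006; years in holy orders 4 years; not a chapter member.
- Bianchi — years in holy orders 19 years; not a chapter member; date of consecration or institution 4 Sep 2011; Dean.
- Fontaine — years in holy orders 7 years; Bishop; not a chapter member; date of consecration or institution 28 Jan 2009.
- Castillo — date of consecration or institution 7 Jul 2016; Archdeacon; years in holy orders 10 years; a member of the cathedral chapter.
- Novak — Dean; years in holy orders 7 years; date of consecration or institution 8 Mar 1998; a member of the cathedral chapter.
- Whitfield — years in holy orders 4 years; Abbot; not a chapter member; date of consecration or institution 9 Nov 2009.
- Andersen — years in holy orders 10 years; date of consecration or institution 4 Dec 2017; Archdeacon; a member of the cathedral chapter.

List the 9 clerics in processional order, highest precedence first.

Fontaine, Abara, Whitfield, Beaumont, Andersen, Castillo, Moreau, Novak, Bianchi

By dignity: Fontaine (Bishop); then Abara, Whitfield and Beaumont (Abbot); then Andersen and Castillo (Archdeacon); then Moreau, Novak and Bianchi (Dean).
Abara, Whitfield and Beaumont are each not a chapter member, so the next rule applies.
Abara, Whitfield and Beaumont all have years in holy orders 4 years, so the next rule applies.
Among Abara, Whitfield and Beaumont, by date of consecration or institution (later first): Abara (14 Jan 2011) before Whitfield (9 Nov 2009) before Beaumont (10 Jun 2006).
Andersen and Castillo are each a member of the cathedral chapter, so the next rule applies.
Andersen and Castillo both have years in holy orders 10 years, so the next rule applies.
Among Andersen and Castillo, by date of consecration or institution (later first): Andersen (4 Dec 2017) before Castillo (7 Jul 2016).
Among Moreau, Novak and Bianchi, a member of the cathedral chapter before not a chapter member: Moreau and Novak (a member of the cathedral chapter) before Bianchi (not a chapter member).
Moreau and Novak both have years in holy orders 7 years, so the next rule applies.
Among Moreau and Novak, by date of consecration or institution (later first): Moreau (18 Aug 2002) before Novak (8 Mar 1998).
Full order: Fontaine, Abara, Whitfield, Beaumont, Andersen, Castillo, Moreau, Novak, Bianchi.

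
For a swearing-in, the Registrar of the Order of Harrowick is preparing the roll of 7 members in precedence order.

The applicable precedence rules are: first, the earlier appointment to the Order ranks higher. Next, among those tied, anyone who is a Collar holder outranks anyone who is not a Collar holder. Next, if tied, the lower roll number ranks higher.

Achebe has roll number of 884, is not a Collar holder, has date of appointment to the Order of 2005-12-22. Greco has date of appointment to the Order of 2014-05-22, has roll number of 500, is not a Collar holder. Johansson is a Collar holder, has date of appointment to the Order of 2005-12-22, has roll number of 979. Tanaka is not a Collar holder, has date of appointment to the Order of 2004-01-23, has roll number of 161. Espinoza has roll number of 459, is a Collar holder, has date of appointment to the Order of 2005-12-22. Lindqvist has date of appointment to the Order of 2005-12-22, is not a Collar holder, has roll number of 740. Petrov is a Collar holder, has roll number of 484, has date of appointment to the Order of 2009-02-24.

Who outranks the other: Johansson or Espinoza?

Espinoza

By date of appointment to the Order (earlier first): Tanaka (2004-01-23); then Espinoza, Johansson, Lindqvist and Achebe (each 2005-12-22); then Petrov (2009-02-24); then Greco (2014-05-22).
Among Espinoza, Johansson, Lindqvist and Achebe, a Collar holder before not a Collar holder: Espinoza and Johansson (a Collar holder) before Lindqvist and Achebe (not a Collar holder).
Among Espinoza and Johansson, by roll number (lower first): Espinoza (459) before Johansson (979).
Among Lindqvist and Achebe, by roll number (lower first): Lindqvist (740) before Achebe (884).
So Espinoza takes precedence.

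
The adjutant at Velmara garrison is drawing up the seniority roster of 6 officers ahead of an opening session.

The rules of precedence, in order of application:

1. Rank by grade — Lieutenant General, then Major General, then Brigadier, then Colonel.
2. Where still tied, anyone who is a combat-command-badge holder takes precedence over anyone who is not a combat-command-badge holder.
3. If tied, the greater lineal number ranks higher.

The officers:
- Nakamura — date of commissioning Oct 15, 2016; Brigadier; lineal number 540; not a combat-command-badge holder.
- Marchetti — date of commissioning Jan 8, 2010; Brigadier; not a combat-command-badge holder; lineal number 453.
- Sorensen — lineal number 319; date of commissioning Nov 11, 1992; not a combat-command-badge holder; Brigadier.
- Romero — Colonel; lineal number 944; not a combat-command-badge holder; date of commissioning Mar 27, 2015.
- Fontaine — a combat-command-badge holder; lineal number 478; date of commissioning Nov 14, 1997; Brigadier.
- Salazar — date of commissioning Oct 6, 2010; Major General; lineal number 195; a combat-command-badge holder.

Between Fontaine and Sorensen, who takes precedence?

By grade: Salazar (Major General); then Fontaine, Nakamura, Marchetti and Sorensen (Brigadier); then Romero (Colonel).
Among Fontaine, Nakamura, Marchetti and Sorensen, a combat-command-badge holder before not a combat-command-badge holder: Fontaine (a combat-command-badge holder) before Nakamura, Marchetti and Sorensen (not a combat-command-badge holder).
Among Nakamura, Marchetti and Sorensen, by lineal number (higher first): Nakamura (540) before Marchetti (453) before Sorensen (319).
So Fontaine takes precedence.

Fontaine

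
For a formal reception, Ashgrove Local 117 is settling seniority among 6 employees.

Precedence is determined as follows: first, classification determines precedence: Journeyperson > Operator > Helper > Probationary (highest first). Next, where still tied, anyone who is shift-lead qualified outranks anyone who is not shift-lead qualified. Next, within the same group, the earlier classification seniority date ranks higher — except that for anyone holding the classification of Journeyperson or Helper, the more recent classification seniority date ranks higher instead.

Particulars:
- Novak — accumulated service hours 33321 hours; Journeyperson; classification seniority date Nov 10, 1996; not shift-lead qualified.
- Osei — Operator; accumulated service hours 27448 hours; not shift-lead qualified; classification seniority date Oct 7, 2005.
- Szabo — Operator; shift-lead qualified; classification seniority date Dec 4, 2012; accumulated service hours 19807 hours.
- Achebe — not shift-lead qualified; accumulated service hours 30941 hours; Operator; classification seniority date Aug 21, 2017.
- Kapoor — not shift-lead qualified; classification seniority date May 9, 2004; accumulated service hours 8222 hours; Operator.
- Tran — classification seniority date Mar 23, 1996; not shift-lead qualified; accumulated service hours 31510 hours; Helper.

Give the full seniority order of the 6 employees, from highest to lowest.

By classification: Novak (Journeyperson); then Szabo, Kapoor, Osei and Achebe (Operator); then Tran (Helper).
Among Szabo, Kapoor, Osei and Achebe, shift-lead qualified before not shift-lead qualified: Szabo (shift-lead qualified) before Kapoor, Osei and Achebe (not shift-lead qualified).
Among Kapoor, Osei and Achebe, by classification seniority date (earlier first): Kapoor (May 9, 2004) before Osei (Oct 7, 2005) before Achebe (Aug 21, 2017).
Full order: Novak, Szabo, Kapoor, Osei, Achebe, Tran.

Novak, Szabo, Kapoor, Osei, Achebe, Tran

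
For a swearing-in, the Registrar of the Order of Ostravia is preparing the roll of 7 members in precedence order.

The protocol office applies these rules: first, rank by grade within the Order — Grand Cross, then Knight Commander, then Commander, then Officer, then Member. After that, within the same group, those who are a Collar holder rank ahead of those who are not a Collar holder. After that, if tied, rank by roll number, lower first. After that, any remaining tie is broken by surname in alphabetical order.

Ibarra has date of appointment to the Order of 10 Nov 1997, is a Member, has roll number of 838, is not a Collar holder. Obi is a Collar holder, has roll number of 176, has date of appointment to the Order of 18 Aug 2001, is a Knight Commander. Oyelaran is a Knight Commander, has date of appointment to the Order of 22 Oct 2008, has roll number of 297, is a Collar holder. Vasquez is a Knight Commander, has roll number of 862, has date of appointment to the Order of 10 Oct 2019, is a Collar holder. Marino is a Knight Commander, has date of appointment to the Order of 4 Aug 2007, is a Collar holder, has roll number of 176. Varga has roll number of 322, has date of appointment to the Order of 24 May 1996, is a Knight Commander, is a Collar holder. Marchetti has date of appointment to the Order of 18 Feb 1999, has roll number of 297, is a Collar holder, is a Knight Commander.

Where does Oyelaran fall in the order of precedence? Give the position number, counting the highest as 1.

4

By grade within the Order: Marino, Obi, Marchetti, Oyelaran, Varga and Vasquez (Knight Commander); then Ibarra (Member).
Marino, Obi, Marchetti, Oyelaran, Varga and Vasquez are each a Collar holder, so the next rule applies.
Among Marino, Obi, Marchetti, Oyelaran, Varga and Vasquez, by roll number (lower first): Marino and Obi (176) before Marchetti and Oyelaran (297) before Varga (322) before Vasquez (862).
Among Marino and Obi, alphabetically by surname: Marino before Obi.
Among Marchetti and Oyelaran, alphabetically by surname: Marchetti before Oyelaran.
Order: Marino, Obi, Marchetti, Oyelaran, Varga, Vasquez, Ibarra. So position 4.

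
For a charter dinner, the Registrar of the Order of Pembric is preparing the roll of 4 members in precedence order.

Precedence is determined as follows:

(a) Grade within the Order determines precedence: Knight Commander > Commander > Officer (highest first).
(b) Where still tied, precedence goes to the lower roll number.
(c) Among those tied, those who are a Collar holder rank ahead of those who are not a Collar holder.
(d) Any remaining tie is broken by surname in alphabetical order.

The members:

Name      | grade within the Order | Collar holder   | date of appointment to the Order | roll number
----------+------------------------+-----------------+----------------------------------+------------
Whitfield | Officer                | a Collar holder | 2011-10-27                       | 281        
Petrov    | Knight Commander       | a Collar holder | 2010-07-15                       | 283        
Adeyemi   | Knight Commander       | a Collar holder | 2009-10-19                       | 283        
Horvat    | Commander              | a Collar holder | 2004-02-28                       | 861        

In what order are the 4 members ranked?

Adeyemi, Petrov, Horvat, Whitfield

By grade within the Order: Adeyemi and Petrov (Knight Commander); then Horvat (Commander); then Whitfield (Officer).
Adeyemi and Petrov both have roll number 283, so the next rule applies.
Adeyemi and Petrov are each a Collar holder, so the next rule applies.
Among Adeyemi and Petrov, alphabetically by surname: Adeyemi before Petrov.
Full order: Adeyemi, Petrov, Horvat, Whitfield.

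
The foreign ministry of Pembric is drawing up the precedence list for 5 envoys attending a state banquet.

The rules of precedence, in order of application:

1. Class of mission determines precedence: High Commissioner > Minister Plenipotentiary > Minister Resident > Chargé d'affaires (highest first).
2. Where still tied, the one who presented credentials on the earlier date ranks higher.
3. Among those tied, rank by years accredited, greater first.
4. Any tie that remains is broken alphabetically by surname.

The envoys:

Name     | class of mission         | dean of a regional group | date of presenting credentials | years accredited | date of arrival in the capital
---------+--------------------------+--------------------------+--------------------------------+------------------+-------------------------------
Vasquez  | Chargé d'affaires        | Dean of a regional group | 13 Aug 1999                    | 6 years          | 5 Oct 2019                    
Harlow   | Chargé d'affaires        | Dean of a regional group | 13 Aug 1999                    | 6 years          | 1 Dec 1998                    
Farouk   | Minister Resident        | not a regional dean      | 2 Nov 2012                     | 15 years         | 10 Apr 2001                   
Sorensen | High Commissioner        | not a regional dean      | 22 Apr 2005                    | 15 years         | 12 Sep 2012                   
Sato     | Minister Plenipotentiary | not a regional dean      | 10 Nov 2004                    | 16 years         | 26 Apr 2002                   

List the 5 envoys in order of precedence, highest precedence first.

Sorensen, Sato, Farouk, Harlow, Vasquez

By class of mission: Sorensen (High Commissioner); then Sato (Minister Plenipotentiary); then Farouk (Minister Resident); then Harlow and Vasquez (Chargé d'affaires).
Harlow and Vasquez both have date of presenting credentials 13 Aug 1999, so the next rule applies.
Harlow and Vasquez both have years accredited 6 years, so the next rule applies.
Among Harlow and Vasquez, alphabetically by surname: Harlow before Vasquez.
Full order: Sorensen, Sato, Farouk, Harlow, Vasquez.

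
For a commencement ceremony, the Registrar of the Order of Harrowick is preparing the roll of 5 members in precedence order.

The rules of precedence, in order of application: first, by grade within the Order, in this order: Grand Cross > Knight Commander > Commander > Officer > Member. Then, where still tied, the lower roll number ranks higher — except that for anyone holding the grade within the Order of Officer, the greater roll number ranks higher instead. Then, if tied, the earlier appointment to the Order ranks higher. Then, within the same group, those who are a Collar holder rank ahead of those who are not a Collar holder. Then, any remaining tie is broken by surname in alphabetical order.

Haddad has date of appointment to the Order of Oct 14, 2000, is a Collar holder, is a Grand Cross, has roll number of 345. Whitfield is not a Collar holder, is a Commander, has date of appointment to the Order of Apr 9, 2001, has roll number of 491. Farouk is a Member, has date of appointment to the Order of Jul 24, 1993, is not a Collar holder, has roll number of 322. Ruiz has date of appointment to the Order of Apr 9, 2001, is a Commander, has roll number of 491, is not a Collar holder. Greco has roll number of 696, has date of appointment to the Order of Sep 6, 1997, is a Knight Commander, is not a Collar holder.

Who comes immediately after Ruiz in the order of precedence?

Whitfield

By grade within the Order: Haddad (Grand Cross); then Greco (Knight Commander); then Ruiz and Whitfield (Commander); then Farouk (Member).
Ruiz and Whitfield both have roll number 491, so the next rule applies.
Ruiz and Whitfield both have date of appointment to the Order Apr 9, 2001, so the next rule applies.
Ruiz and Whitfield are each not a Collar holder, so the next rule applies.
Among Ruiz and Whitfield, alphabetically by surname: Ruiz before Whitfield.
Order: Haddad, Greco, Ruiz, Whitfield, Farouk.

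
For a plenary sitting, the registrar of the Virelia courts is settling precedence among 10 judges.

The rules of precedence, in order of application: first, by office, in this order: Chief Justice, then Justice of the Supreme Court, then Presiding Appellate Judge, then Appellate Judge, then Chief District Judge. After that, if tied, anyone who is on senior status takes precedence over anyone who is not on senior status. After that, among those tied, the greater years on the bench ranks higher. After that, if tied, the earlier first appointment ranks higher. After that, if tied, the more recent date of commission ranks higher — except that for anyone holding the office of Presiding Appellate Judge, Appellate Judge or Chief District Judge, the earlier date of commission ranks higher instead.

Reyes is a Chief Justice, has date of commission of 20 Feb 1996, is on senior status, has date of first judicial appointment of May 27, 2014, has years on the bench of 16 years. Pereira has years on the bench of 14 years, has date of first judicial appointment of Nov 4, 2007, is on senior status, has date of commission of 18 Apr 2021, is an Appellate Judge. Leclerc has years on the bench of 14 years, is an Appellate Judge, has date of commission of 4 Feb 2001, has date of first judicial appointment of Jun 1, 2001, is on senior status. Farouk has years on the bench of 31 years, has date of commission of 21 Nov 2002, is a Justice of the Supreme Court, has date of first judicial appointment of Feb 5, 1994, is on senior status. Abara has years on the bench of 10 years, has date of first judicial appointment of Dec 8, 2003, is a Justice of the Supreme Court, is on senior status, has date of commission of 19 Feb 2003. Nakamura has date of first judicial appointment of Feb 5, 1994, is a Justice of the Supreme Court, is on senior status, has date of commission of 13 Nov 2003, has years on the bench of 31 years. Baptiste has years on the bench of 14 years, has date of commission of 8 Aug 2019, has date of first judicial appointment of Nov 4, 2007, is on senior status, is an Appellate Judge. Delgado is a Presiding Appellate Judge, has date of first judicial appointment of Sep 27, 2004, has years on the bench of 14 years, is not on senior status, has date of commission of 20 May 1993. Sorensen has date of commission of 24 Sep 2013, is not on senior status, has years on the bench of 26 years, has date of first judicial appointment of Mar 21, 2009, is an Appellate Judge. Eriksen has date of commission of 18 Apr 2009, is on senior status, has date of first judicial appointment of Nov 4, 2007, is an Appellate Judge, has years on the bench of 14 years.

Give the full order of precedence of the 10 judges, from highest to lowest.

By office: Reyes (Chief Justice); then Nakamura, Farouk and Abara (Justice of the Supreme Court); then Delgado (Presiding Appellate Judge); then Leclerc, Eriksen, Baptiste, Pereira and Sorensen (Appellate Judge).
Nakamura, Farouk and Abara are each on senior status, so the next rule applies.
Among Nakamura, Farouk and Abara, by years on the bench (higher first): Nakamura and Farouk (31 years) before Abara (10 years).
Nakamura and Farouk both have date of first judicial appointment Feb 5, 1994, so the next rule applies.
Among Nakamura and Farouk, by date of commission (later first): Nakamura (13 Nov 2003) before Farouk (21 Nov 2002).
Among Leclerc, Eriksen, Baptiste, Pereira and Sorensen, on senior status before not on senior status: Leclerc, Eriksen, Baptiste and Pereira (on senior status) before Sorensen (not on senior status).
Leclerc, Eriksen, Baptiste and Pereira all have years on the bench 14 years, so the next rule applies.
Among Leclerc, Eriksen, Baptiste and Pereira, by date of first judicial appointment (earlier first): Leclerc (Jun 1, 2001) before Eriksen, Baptiste and Pereira (Nov 4, 2007).
Among Eriksen, Baptiste and Pereira, by date of commission (earlier first) (reversed rule for this group): Eriksen (18 Apr 2009) before Baptiste (8 Aug 2019) before Pereira (18 Apr 2021).
Full order: Reyes, Nakamura, Farouk, Abara, Delgado, Leclerc, Eriksen, Baptiste, Pereira, Sorensen.

Reyes, Nakamura, Farouk, Abara, Delgado, Leclerc, Eriksen, Baptiste, Pereira, Sorensen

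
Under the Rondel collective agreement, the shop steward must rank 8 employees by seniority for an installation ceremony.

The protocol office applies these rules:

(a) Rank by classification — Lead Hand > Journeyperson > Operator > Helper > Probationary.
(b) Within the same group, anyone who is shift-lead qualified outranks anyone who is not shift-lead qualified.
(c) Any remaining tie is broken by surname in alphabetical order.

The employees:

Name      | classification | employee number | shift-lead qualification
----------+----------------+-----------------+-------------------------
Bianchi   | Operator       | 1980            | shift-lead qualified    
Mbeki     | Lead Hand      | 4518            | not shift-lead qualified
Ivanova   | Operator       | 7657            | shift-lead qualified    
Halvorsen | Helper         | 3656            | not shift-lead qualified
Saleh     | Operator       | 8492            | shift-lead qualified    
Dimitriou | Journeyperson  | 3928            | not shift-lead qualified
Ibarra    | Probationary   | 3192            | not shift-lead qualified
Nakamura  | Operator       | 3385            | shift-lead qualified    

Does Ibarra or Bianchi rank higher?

Bianchi

By classification: Mbeki (Lead Hand); then Dimitriou (Journeyperson); then Bianchi, Ivanova, Nakamura and Saleh (Operator); then Halvorsen (Helper); then Ibarra (Probationary).
Bianchi, Ivanova, Nakamura and Saleh are each shift-lead qualified, so the next rule applies.
Among Bianchi, Ivanova, Nakamura and Saleh, alphabetically by surname: Bianchi before Ivanova before Nakamura before Saleh.
So Bianchi takes precedence.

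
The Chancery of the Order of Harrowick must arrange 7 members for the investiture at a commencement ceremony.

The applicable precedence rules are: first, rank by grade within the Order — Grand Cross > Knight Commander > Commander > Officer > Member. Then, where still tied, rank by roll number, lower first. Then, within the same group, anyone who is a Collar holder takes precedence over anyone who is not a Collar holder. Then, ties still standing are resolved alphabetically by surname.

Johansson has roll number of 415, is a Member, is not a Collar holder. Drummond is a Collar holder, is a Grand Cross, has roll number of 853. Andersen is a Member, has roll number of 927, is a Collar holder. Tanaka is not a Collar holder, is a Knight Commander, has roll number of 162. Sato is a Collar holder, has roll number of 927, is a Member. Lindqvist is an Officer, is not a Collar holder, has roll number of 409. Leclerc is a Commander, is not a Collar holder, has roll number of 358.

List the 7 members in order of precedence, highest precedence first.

Drummond, Tanaka, Leclerc, Lindqvist, Johansson, Andersen, Sato

By grade within the Order: Drummond (Grand Cross); then Tanaka (Knight Commander); then Leclerc (Commander); then Lindqvist (Officer); then Johansson, Andersen and Sato (Member).
Among Johansson, Andersen and Sato, by roll number (lower first): Johansson (415) before Andersen and Sato (927).
Andersen and Sato are each a Collar holder, so the next rule applies.
Among Andersen and Sato, alphabetically by surname: Andersen before Sato.
Full order: Drummond, Tanaka, Leclerc, Lindqvist, Johansson, Andersen, Sato.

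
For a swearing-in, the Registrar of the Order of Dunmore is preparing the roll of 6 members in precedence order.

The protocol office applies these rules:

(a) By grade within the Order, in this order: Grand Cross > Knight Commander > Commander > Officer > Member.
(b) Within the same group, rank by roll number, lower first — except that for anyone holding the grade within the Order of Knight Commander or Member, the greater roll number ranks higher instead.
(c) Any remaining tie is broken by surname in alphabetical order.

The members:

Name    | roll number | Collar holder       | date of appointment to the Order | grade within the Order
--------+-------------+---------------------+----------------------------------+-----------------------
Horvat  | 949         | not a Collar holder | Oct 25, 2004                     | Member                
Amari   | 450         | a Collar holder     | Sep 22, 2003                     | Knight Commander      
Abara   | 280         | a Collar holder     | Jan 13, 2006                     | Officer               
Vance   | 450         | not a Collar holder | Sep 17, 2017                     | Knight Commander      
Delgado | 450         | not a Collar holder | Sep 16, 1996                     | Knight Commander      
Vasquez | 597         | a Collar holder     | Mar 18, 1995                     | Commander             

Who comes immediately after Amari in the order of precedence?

By grade within the Order: Amari, Delgado and Vance (Knight Commander); then Vasquez (Commander); then Abara (Officer); then Horvat (Member).
Amari, Delgado and Vance all have roll number 450, so the next rule applies.
Among Amari, Delgado and Vance, alphabetically by surname: Amari before Delgado before Vance.
Order: Amari, Delgado, Vance, Vasquez, Abara, Horvat.

Delgado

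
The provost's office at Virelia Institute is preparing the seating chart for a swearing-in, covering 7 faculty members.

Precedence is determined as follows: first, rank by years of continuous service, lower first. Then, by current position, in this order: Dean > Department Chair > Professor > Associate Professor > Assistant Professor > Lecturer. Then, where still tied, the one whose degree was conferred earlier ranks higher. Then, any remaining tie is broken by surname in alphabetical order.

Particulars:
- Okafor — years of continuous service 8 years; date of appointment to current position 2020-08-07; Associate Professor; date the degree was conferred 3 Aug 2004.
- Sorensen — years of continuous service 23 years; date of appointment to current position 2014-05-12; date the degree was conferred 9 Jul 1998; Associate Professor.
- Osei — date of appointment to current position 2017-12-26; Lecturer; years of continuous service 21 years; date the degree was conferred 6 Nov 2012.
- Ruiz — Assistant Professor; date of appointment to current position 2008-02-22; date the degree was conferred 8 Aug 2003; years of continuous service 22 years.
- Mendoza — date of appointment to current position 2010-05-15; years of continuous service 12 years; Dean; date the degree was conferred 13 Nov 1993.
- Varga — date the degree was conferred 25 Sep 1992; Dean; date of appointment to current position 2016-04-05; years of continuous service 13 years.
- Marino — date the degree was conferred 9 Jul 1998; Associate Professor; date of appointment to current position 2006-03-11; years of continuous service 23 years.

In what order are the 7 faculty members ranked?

Okafor, Mendoza, Varga, Osei, Ruiz, Marino, Sorensen

By years of continuous service (lower first): Okafor (8 years); then Mendoza (12 years); then Varga (13 years); then Osei (21 years); then Ruiz (22 years); then Marino and Sorensen (both 23 years).
Marino and Sorensen are each Associate Professor, so the next rule applies.
Marino and Sorensen both have date the degree was conferred 9 Jul 1998, so the next rule applies.
Among Marino and Sorensen, alphabetically by surname: Marino before Sorensen.
Full order: Okafor, Mendoza, Varga, Osei, Ruiz, Marino, Sorensen.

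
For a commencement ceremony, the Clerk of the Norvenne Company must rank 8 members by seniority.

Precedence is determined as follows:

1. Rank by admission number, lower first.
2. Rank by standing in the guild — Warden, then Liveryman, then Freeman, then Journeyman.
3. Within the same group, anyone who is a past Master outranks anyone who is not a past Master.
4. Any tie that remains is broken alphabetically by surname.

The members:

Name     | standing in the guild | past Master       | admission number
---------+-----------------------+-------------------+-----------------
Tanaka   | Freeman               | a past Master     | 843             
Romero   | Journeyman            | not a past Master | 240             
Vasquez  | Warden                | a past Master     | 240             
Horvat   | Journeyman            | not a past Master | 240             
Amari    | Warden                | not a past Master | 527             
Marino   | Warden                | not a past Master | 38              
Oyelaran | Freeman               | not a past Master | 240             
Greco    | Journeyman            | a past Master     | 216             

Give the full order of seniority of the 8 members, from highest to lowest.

By admission number (lower first): Marino (38); then Greco (216); then Vasquez, Oyelaran, Horvat and Romero (each 240); then Amari (527); then Tanaka (843).
Among Vasquez, Oyelaran, Horvat and Romero, by standing in the guild: Vasquez (Warden) before Oyelaran (Freeman) before Horvat and Romero (Journeyman).
Horvat and Romero are each not a past Master, so the next rule applies.
Among Horvat and Romero, alphabetically by surname: Horvat before Romero.
Full order: Marino, Greco, Vasquez, Oyelaran, Horvat, Romero, Amari, Tanaka.

Marino, Greco, Vasquez, Oyelaran, Horvat, Romero, Amari, Tanaka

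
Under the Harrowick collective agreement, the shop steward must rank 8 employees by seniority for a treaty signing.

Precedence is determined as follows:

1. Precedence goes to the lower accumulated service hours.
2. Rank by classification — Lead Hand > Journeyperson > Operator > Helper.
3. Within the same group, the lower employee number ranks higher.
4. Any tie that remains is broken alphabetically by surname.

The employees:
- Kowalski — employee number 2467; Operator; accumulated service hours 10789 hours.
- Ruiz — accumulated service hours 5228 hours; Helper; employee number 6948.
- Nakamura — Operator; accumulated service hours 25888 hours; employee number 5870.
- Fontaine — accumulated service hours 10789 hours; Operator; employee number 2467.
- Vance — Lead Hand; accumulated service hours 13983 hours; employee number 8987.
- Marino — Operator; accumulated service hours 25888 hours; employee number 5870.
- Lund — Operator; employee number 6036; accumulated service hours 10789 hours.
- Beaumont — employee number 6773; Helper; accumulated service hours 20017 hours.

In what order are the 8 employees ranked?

Ruiz, Fontaine, Kowalski, Lund, Vance, Beaumont, Marino, Nakamura

By accumulated service hours (lower first): Ruiz (5228 hours); then Fontaine, Kowalski and Lund (each 10789 hours); then Vance (13983 hours); then Beaumont (20017 hours); then Marino and Nakamura (both 25888 hours).
Fontaine, Kowalski and Lund are each Operator, so the next rule applies.
Among Fontaine, Kowalski and Lund, by employee number (lower first): Fontaine and Kowalski (2467) before Lund (6036).
Among Fontaine and Kowalski, alphabetically by surname: Fontaine before Kowalski.
Marino and Nakamura are each Operator, so the next rule applies.
Marino and Nakamura both have employee number 5870, so the next rule applies.
Among Marino and Nakamura, alphabetically by surname: Marino before Nakamura.
Full order: Ruiz, Fontaine, Kowalski, Lund, Vance, Beaumont, Marino, Nakamura.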